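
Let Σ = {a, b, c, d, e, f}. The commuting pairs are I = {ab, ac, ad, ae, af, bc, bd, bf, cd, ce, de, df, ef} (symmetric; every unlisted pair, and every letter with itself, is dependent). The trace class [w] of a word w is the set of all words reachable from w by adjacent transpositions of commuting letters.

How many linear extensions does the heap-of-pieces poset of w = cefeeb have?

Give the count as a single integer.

15

0(c) covers ∅
1(e) covers ∅
2(f) covers 0:c
3(e) covers 1:e
4(e) covers 3:e
5(b) covers 4:e
floor of heap: 0:c, 1:e
completions by unplaced set U, small U first (add the entries for U minus each lowest piece of U):
  |U|=1: {2}:1  {5}:1
  |U|=2: {0,2}:1  {2,5}:2  {4,5}:1
  |U|=3: {0,2,5}:3  {2,4,5}:3  {3,4,5}:1
  |U|=4: {0,2,4,5}:6  {1,3,4,5}:1  {2,3,4,5}:4
  start at 0(c): 5
  start at 1(e): 10
sum over floor = 15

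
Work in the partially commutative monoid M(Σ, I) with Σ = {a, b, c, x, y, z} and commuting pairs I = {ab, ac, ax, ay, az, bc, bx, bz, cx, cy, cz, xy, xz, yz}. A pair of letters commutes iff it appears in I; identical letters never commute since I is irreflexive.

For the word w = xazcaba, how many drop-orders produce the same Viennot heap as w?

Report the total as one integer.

840

piece 0:x — minimal
piece 1:a — minimal
piece 2:z — minimal
piece 3:c — minimal
piece 4:a rests on {1:a}
piece 5:b — minimal
piece 6:a rests on {4:a}
minimal pieces: {0:x, 1:a, 2:z, 3:c, 5:b}
ways to finish when only these pieces remain (= sum over removing one remaining piece with nothing left below it):
  1 left: {0}→1  {2}→1  {3}→1  {5}→1  {6}→1
  2 left: {0,2}→2  {0,3}→2  {0,5}→2  {0,6}→2  {2,3}→2  {2,5}→2  {2,6}→2  {3,5}→2  {3,6}→2  {4,6}→1  {5,6}→2
  3 left: {0,2,3}→6  {0,2,5}→6  {0,2,6}→6  {0,3,5}→6  {0,3,6}→6  {0,4,6}→3  {0,5,6}→6  {1,4,6}→1  {2,3,5}→6  {2,3,6}→6  {2,4,6}→3  {2,5,6}→6  {3,4,6}→3  {3,5,6}→6  {4,5,6}→3
  4 left: {0,1,4,6}→4  {0,2,3,5}→24  {0,2,3,6}→24  {0,2,4,6}→12  {0,2,5,6}→24  {0,3,4,6}→12  {0,3,5,6}→24  {0,4,5,6}→12  {1,2,4,6}→4  {1,3,4,6}→4  {1,4,5,6}→4  {2,3,4,6}→12  {2,3,5,6}→24  {2,4,5,6}→12  {3,4,5,6}→12
  5 left: {0,1,2,4,6}→20  {0,1,3,4,6}→20  {0,1,4,5,6}→20  {0,2,3,4,6}→60  {0,2,3,5,6}→120  {0,2,4,5,6}→60  {0,3,4,5,6}→60  {1,2,3,4,6}→20  {1,2,4,5,6}→20  {1,3,4,5,6}→20  {2,3,4,5,6}→60
  placing 0:x first → 120 extensions
  placing 1:a first → 360 extensions
  placing 2:z first → 120 extensions
  placing 3:c first → 120 extensions
  placing 5:b first → 120 extensions
total linear extensions = 840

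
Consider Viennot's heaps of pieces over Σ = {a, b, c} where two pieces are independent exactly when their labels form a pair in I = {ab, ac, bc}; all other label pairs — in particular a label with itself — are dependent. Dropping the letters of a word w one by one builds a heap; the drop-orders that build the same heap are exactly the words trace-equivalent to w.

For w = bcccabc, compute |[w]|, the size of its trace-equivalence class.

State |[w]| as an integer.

105

piece 0:b — minimal
piece 1:c — minimal
piece 2:c rests on {1:c}
piece 3:c rests on {2:c}
piece 4:a — minimal
piece 5:b rests on {0:b}
piece 6:c rests on {3:c}
minimal pieces: {0:b, 1:c, 4:a}
ways to finish when only these pieces remain (= sum over removing one remaining piece with nothing left below it):
  1 left: {4}→1  {5}→1  {6}→1
  2 left: {0,5}→1  {3,6}→1  {4,5}→2  {4,6}→2  {5,6}→2
  3 left: {0,4,5}→3  {0,5,6}→3  {2,3,6}→1  {3,4,6}→3  {3,5,6}→3  {4,5,6}→6
  4 left: {0,3,5,6}→6  {0,4,5,6}→12  {1,2,3,6}→1  {2,3,4,6}→4  {2,3,5,6}→4  {3,4,5,6}→12
  5 left: {0,2,3,5,6}→10  {0,3,4,5,6}→30  {1,2,3,4,6}→5  {1,2,3,5,6}→5  {2,3,4,5,6}→20
  placing 0:b first → 30 extensions
  placing 1:c first → 60 extensions
  placing 4:a first → 15 extensions
total linear extensions = 105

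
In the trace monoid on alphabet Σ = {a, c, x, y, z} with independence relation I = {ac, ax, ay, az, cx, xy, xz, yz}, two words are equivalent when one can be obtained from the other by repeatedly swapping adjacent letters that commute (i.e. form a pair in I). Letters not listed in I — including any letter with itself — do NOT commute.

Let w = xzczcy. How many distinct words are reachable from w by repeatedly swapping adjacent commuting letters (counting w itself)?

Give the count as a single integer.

piece 0:x — minimal
piece 1:z — minimal
piece 2:c rests on {1:z}
piece 3:z rests on {2:c}
piece 4:c rests on {3:z}
piece 5:y rests on {4:c}
minimal pieces: {0:x, 1:z}
ways to finish when only these pieces remain (= sum over removing one remaining piece with nothing left below it):
  1 left: {0}→1  {5}→1
  2 left: {0,5}→2  {4,5}→1
  3 left: {0,4,5}→3  {3,4,5}→1
  4 left: {0,3,4,5}→4  {2,3,4,5}→1
  placing 0:x first → 1 extensions
  placing 1:z first → 5 extensions
total linear extensions = 6

6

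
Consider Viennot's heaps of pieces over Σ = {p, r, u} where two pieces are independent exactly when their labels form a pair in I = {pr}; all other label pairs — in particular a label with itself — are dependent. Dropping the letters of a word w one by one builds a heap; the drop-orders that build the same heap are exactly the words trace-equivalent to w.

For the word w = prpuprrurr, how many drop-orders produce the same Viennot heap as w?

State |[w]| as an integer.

9

drop 0:p onto floor
drop 1:r onto floor
drop 2:p onto {0:p}
drop 3:u onto {1:r, 2:p}
drop 4:p onto {3:u}
drop 5:r onto {3:u}
drop 6:r onto {5:r}
drop 7:u onto {4:p, 6:r}
drop 8:r onto {7:u}
drop 9:r onto {8:r}
ground layer = {0:p, 1:r}
drop-orders for the pieces not yet dropped (sum over which currently-grounded one goes next):
  1 to go: {9} 1
  2 to go: {8,9} 1
  3 to go: {7,8,9} 1
  4 to go: {4,7,8,9} 1  {6,7,8,9} 1
  5 to go: {4,6,7,8,9} 2  {5,6,7,8,9} 1
  6 to go: {4,5,6,7,8,9} 3
  7 to go: {3,4,5,6,7,8,9} 3
  8 to go: {1,3,4,5,6,7,8,9} 3  {2,3,4,5,6,7,8,9} 3
  if 0:p drops first: 6 orders
  if 1:r drops first: 3 orders
heap linearizations: 9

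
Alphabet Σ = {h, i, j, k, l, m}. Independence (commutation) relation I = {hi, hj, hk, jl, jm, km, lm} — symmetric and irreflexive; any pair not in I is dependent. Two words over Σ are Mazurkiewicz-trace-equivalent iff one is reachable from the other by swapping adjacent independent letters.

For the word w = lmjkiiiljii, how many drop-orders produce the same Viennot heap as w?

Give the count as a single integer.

0(l) covers ∅
1(m) covers ∅
2(j) covers ∅
3(k) covers 0:l, 2:j
4(i) covers 1:m, 3:k
5(i) covers 4:i
6(i) covers 5:i
7(l) covers 6:i
8(j) covers 6:i
9(i) covers 7:l, 8:j
10(i) covers 9:i
floor of heap: 0:l, 1:m, 2:j
completions by unplaced set U, small U first (add the entries for U minus each lowest piece of U):
  |U|=1: {10}:1
  |U|=2: {9,10}:1
  |U|=3: {7,9,10}:1  {8,9,10}:1
  |U|=4: {7,8,9,10}:2
  |U|=5: {6,7,8,9,10}:2
  |U|=6: {5,6,7,8,9,10}:2
  |U|=7: {4,5,6,7,8,9,10}:2
  |U|=8: {1,4,5,6,7,8,9,10}:2  {3,4,5,6,7,8,9,10}:2
  |U|=9: {0,3,4,5,6,7,8,9,10}:2  {1,3,4,5,6,7,8,9,10}:4  {2,3,4,5,6,7,8,9,10}:2
  start at 0(l): 6
  start at 1(m): 4
  start at 2(j): 6
sum over floor = 16

16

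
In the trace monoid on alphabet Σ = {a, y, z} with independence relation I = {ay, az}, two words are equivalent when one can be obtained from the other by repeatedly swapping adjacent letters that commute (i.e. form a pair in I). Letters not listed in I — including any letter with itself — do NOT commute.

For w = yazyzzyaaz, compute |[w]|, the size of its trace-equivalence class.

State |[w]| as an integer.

120

drop 0:y onto floor
drop 1:a onto floor
drop 2:z onto {0:y}
drop 3:y onto {2:z}
drop 4:z onto {3:y}
drop 5:z onto {4:z}
drop 6:y onto {5:z}
drop 7:a onto {1:a}
drop 8:a onto {7:a}
drop 9:z onto {6:y}
ground layer = {0:y, 1:a}
drop-orders for the pieces not yet dropped (sum over which currently-grounded one goes next):
  1 to go: {8} 1  {9} 1
  2 to go: {6,9} 1  {7,8} 1  {8,9} 2
  3 to go: {1,7,8} 1  {5,6,9} 1  {6,8,9} 3  {7,8,9} 3
  4 to go: {1,7,8,9} 4  {4,5,6,9} 1  {5,6,8,9} 4  {6,7,8,9} 6
  5 to go: {1,6,7,8,9} 10  {3,4,5,6,9} 1  {4,5,6,8,9} 5  {5,6,7,8,9} 10
  6 to go: {1,5,6,7,8,9} 20  {2,3,4,5,6,9} 1  {3,4,5,6,8,9} 6  {4,5,6,7,8,9} 15
  7 to go: {0,2,3,4,5,6,9} 1  {1,4,5,6,7,8,9} 35  {2,3,4,5,6,8,9} 7  {3,4,5,6,7,8,9} 21
  8 to go: {0,2,3,4,5,6,8,9} 8  {1,3,4,5,6,7,8,9} 56  {2,3,4,5,6,7,8,9} 28
  if 0:y drops first: 84 orders
  if 1:a drops first: 36 orders
heap linearizations: 120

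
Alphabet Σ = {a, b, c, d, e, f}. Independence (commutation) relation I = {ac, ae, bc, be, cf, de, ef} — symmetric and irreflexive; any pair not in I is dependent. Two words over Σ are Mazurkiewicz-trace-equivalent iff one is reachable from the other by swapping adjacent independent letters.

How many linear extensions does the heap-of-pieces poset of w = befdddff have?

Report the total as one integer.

8

#0=b has no predecessor
#1=e has no predecessor
#2=f depends on [0:b]
#3=d depends on [2:f]
#4=d depends on [3:d]
#5=d depends on [4:d]
#6=f depends on [5:d]
#7=f depends on [6:f]
sources: [0:b, 1:e]
N(rest) = Σ N(rest − s) over sources s of rest; N(one piece) = 1:
  size 1 → [1]=1  [7]=1
  size 2 → [1,7]=2  [6,7]=1
  size 3 → [1,6,7]=3  [5,6,7]=1
  size 4 → [1,5,6,7]=4  [4,5,6,7]=1
  size 5 → [1,4,5,6,7]=5  [3,4,5,6,7]=1
  size 6 → [1,3,4,5,6,7]=6  [2,3,4,5,6,7]=1
  first=0(b) contributes 7
  first=1(e) contributes 1
|[w]| = 8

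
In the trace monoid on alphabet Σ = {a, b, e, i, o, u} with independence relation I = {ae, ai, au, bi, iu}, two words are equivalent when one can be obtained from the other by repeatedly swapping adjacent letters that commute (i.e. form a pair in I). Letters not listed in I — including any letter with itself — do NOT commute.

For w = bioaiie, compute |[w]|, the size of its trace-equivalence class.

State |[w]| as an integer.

#0=b has no predecessor
#1=i has no predecessor
#2=o depends on [0:b, 1:i]
#3=a depends on [2:o]
#4=i depends on [2:o]
#5=i depends on [4:i]
#6=e depends on [5:i]
sources: [0:b, 1:i]
N(rest) = Σ N(rest − s) over sources s of rest; N(one piece) = 1:
  size 1 → [3]=1  [6]=1
  size 2 → [3,6]=2  [5,6]=1
  size 3 → [3,5,6]=3  [4,5,6]=1
  size 4 → [3,4,5,6]=4
  size 5 → [2,3,4,5,6]=4
  first=0(b) contributes 4
  first=1(i) contributes 4
|[w]| = 8

8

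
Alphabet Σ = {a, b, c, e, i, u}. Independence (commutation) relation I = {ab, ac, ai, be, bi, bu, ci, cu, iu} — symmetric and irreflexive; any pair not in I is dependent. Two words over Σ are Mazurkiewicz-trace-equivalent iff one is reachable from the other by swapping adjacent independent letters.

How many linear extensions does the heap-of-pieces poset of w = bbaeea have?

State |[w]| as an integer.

piece 0:b — minimal
piece 1:b rests on {0:b}
piece 2:a — minimal
piece 3:e rests on {2:a}
piece 4:e rests on {3:e}
piece 5:a rests on {4:e}
minimal pieces: {0:b, 2:a}
ways to finish when only these pieces remain (= sum over removing one remaining piece with nothing left below it):
  1 left: {1}→1  {5}→1
  2 left: {0,1}→1  {1,5}→2  {4,5}→1
  3 left: {0,1,5}→3  {1,4,5}→3  {3,4,5}→1
  4 left: {0,1,4,5}→6  {1,3,4,5}→4  {2,3,4,5}→1
  placing 0:b first → 5 extensions
  placing 2:a first → 10 extensions
total linear extensions = 15

15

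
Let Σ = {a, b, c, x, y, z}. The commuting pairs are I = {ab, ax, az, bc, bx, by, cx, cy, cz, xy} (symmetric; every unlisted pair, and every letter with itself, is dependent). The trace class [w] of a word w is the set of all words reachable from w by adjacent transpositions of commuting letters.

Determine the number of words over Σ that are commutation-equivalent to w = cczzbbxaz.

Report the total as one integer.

252

drop 0:c onto floor
drop 1:c onto {0:c}
drop 2:z onto floor
drop 3:z onto {2:z}
drop 4:b onto {3:z}
drop 5:b onto {4:b}
drop 6:x onto {3:z}
drop 7:a onto {1:c}
drop 8:z onto {5:b, 6:x}
ground layer = {0:c, 2:z}
drop-orders for the pieces not yet dropped (sum over which currently-grounded one goes next):
  1 to go: {7} 1  {8} 1
  2 to go: {1,7} 1  {5,8} 1  {6,8} 1  {7,8} 2
  3 to go: {0,1,7} 1  {1,7,8} 3  {4,5,8} 1  {5,6,8} 2  {5,7,8} 3  {6,7,8} 3
  4 to go: {0,1,7,8} 4  {1,5,7,8} 6  {1,6,7,8} 6  {4,5,6,8} 3  {4,5,7,8} 4  {5,6,7,8} 8
  5 to go: {0,1,5,7,8} 10  {0,1,6,7,8} 10  {1,4,5,7,8} 10  {1,5,6,7,8} 20  {3,4,5,6,8} 3  {4,5,6,7,8} 15
  6 to go: {0,1,4,5,7,8} 20  {0,1,5,6,7,8} 40  {1,4,5,6,7,8} 45  {2,3,4,5,6,8} 3  {3,4,5,6,7,8} 18
  7 to go: {0,1,4,5,6,7,8} 105  {1,3,4,5,6,7,8} 63  {2,3,4,5,6,7,8} 21
  if 0:c drops first: 84 orders
  if 2:z drops first: 168 orders
heap linearizations: 252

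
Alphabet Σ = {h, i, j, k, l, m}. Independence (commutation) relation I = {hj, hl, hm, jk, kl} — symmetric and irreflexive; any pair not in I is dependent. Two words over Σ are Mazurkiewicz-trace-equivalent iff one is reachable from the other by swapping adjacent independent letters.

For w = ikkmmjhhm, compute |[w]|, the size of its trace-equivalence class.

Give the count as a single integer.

#0=i has no predecessor
#1=k depends on [0:i]
#2=k depends on [1:k]
#3=m depends on [2:k]
#4=m depends on [3:m]
#5=j depends on [4:m]
#6=h depends on [2:k]
#7=h depends on [6:h]
#8=m depends on [5:j]
sources: [0:i]
N(rest) = Σ N(rest − s) over sources s of rest; N(one piece) = 1:
  size 1 → [7]=1  [8]=1
  size 2 → [5,8]=1  [6,7]=1  [7,8]=2
  size 3 → [4,5,8]=1  [5,7,8]=3  [6,7,8]=3
  size 4 → [3,4,5,8]=1  [4,5,7,8]=4  [5,6,7,8]=6
  size 5 → [3,4,5,7,8]=5  [4,5,6,7,8]=10
  size 6 → [3,4,5,6,7,8]=15
  size 7 → [2,3,4,5,6,7,8]=15
  first=0(i) contributes 15

15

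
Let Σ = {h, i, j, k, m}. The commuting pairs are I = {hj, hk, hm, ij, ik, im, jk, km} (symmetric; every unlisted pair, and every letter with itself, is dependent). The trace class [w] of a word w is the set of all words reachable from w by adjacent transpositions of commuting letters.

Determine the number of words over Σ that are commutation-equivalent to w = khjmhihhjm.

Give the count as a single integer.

1260

piece 0:k — minimal
piece 1:h — minimal
piece 2:j — minimal
piece 3:m rests on {2:j}
piece 4:h rests on {1:h}
piece 5:i rests on {4:h}
piece 6:h rests on {5:i}
piece 7:h rests on {6:h}
piece 8:j rests on {3:m}
piece 9:m rests on {8:j}
minimal pieces: {0:k, 1:h, 2:j}
ways to finish when only these pieces remain (= sum over removing one remaining piece with nothing left below it):
  1 left: {0}→1  {7}→1  {9}→1
  2 left: {0,7}→2  {0,9}→2  {6,7}→1  {7,9}→2  {8,9}→1
  3 left: {0,6,7}→3  {0,7,9}→6  {0,8,9}→3  {3,8,9}→1  {5,6,7}→1  {6,7,9}→3  {7,8,9}→3
  4 left: {0,3,8,9}→4  {0,5,6,7}→4  {0,6,7,9}→12  {0,7,8,9}→12  {2,3,8,9}→1  {3,7,8,9}→4  {4,5,6,7}→1  {5,6,7,9}→4  {6,7,8,9}→6
  5 left: {0,2,3,8,9}→5  {0,3,7,8,9}→20  {0,4,5,6,7}→5  {0,5,6,7,9}→20  {0,6,7,8,9}→30  {1,4,5,6,7}→1  {2,3,7,8,9}→5  {3,6,7,8,9}→10  {4,5,6,7,9}→5  {5,6,7,8,9}→10
  6 left: {0,1,4,5,6,7}→6  {0,2,3,7,8,9}→30  {0,3,6,7,8,9}→60  {0,4,5,6,7,9}→30  {0,5,6,7,8,9}→60  {1,4,5,6,7,9}→6  {2,3,6,7,8,9}→15  {3,5,6,7,8,9}→20  {4,5,6,7,8,9}→15
  7 left: {0,1,4,5,6,7,9}→42  {0,2,3,6,7,8,9}→105  {0,3,5,6,7,8,9}→140  {0,4,5,6,7,8,9}→105  {1,4,5,6,7,8,9}→21  {2,3,5,6,7,8,9}→35  {3,4,5,6,7,8,9}→35
  8 left: {0,1,4,5,6,7,8,9}→168  {0,2,3,5,6,7,8,9}→280  {0,3,4,5,6,7,8,9}→280  {1,3,4,5,6,7,8,9}→56  {2,3,4,5,6,7,8,9}→70
  placing 0:k first → 126 extensions
  placing 1:h first → 630 extensions
  placing 2:j first → 504 extensions
total linear extensions = 1260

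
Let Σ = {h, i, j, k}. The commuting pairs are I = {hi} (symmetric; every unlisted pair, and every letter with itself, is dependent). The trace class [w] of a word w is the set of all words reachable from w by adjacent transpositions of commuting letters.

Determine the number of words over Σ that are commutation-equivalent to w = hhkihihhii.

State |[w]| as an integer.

piece 0:h — minimal
piece 1:h rests on {0:h}
piece 2:k rests on {1:h}
piece 3:i rests on {2:k}
piece 4:h rests on {2:k}
piece 5:i rests on {3:i}
piece 6:h rests on {4:h}
piece 7:h rests on {6:h}
piece 8:i rests on {5:i}
piece 9:i rests on {8:i}
minimal pieces: {0:h}
ways to finish when only these pieces remain (= sum over removing one remaining piece with nothing left below it):
  1 left: {7}→1  {9}→1
  2 left: {6,7}→1  {7,9}→2  {8,9}→1
  3 left: {4,6,7}→1  {5,8,9}→1  {6,7,9}→3  {7,8,9}→3
  4 left: {3,5,8,9}→1  {4,6,7,9}→4  {5,7,8,9}→4  {6,7,8,9}→6
  5 left: {3,5,7,8,9}→5  {4,6,7,8,9}→10  {5,6,7,8,9}→10
  6 left: {3,5,6,7,8,9}→15  {4,5,6,7,8,9}→20
  7 left: {3,4,5,6,7,8,9}→35
  8 left: {2,3,4,5,6,7,8,9}→35
  placing 0:h first → 35 extensions

35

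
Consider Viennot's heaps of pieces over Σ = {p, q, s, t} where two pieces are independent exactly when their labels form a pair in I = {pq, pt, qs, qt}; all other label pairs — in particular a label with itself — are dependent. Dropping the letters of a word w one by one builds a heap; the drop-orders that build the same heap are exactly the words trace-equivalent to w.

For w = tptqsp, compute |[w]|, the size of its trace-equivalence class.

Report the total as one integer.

piece 0:t — minimal
piece 1:p — minimal
piece 2:t rests on {0:t}
piece 3:q — minimal
piece 4:s rests on {1:p, 2:t}
piece 5:p rests on {4:s}
minimal pieces: {0:t, 1:p, 3:q}
ways to finish when only these pieces remain (= sum over removing one remaining piece with nothing left below it):
  1 left: {3}→1  {5}→1
  2 left: {3,5}→2  {4,5}→1
  3 left: {1,4,5}→1  {2,4,5}→1  {3,4,5}→3
  4 left: {0,2,4,5}→1  {1,2,4,5}→2  {1,3,4,5}→4  {2,3,4,5}→4
  placing 0:t first → 10 extensions
  placing 1:p first → 5 extensions
  placing 3:q first → 3 extensions
total linear extensions = 18

18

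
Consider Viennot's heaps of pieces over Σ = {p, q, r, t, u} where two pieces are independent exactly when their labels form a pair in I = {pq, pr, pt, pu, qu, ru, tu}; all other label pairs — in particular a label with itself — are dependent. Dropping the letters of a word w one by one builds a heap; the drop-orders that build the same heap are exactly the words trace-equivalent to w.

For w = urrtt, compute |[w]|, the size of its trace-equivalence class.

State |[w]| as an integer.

drop 0:u onto floor
drop 1:r onto floor
drop 2:r onto {1:r}
drop 3:t onto {2:r}
drop 4:t onto {3:t}
ground layer = {0:u, 1:r}
drop-orders for the pieces not yet dropped (sum over which currently-grounded one goes next):
  1 to go: {0} 1  {4} 1
  2 to go: {0,4} 2  {3,4} 1
  3 to go: {0,3,4} 3  {2,3,4} 1
  if 0:u drops first: 1 orders
  if 1:r drops first: 4 orders
heap linearizations: 5

5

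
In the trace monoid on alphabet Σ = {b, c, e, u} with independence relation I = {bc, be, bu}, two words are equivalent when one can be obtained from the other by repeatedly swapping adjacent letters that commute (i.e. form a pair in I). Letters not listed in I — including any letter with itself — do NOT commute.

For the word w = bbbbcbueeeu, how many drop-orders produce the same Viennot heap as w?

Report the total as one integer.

0(b) covers ∅
1(b) covers 0:b
2(b) covers 1:b
3(b) covers 2:b
4(c) covers ∅
5(b) covers 3:b
6(u) covers 4:c
7(e) covers 6:u
8(e) covers 7:e
9(e) covers 8:e
10(u) covers 9:e
floor of heap: 0:b, 4:c
completions by unplaced set U, small U first (add the entries for U minus each lowest piece of U):
  |U|=1: {5}:1  {10}:1
  |U|=2: {3,5}:1  {5,10}:2  {9,10}:1
  |U|=3: {2,3,5}:1  {3,5,10}:3  {5,9,10}:3  {8,9,10}:1
  |U|=4: {1,2,3,5}:1  {2,3,5,10}:4  {3,5,9,10}:6  {5,8,9,10}:4  {7,8,9,10}:1
  |U|=5: {0,1,2,3,5}:1  {1,2,3,5,10}:5  {2,3,5,9,10}:10  {3,5,8,9,10}:10  {5,7,8,9,10}:5  {6,7,8,9,10}:1
  |U|=6: {0,1,2,3,5,10}:6  {1,2,3,5,9,10}:15  {2,3,5,8,9,10}:20  {3,5,7,8,9,10}:15  {4,6,7,8,9,10}:1  {5,6,7,8,9,10}:6
  |U|=7: {0,1,2,3,5,9,10}:21  {1,2,3,5,8,9,10}:35  {2,3,5,7,8,9,10}:35  {3,5,6,7,8,9,10}:21  {4,5,6,7,8,9,10}:7
  |U|=8: {0,1,2,3,5,8,9,10}:56  {1,2,3,5,7,8,9,10}:70  {2,3,5,6,7,8,9,10}:56  {3,4,5,6,7,8,9,10}:28
  |U|=9: {0,1,2,3,5,7,8,9,10}:126  {1,2,3,5,6,7,8,9,10}:126  {2,3,4,5,6,7,8,9,10}:84
  start at 0(b): 210
  start at 4(c): 252
sum over floor = 462

462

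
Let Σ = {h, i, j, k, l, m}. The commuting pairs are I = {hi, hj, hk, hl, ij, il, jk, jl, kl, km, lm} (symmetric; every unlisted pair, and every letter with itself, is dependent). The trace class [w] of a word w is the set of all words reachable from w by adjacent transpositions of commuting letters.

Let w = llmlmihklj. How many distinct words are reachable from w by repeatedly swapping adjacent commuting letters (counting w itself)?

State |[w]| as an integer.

piece 0:l — minimal
piece 1:l rests on {0:l}
piece 2:m — minimal
piece 3:l rests on {1:l}
piece 4:m rests on {2:m}
piece 5:i rests on {4:m}
piece 6:h rests on {4:m}
piece 7:k rests on {5:i}
piece 8:l rests on {3:l}
piece 9:j rests on {4:m}
minimal pieces: {0:l, 2:m}
ways to finish when only these pieces remain (= sum over removing one remaining piece with nothing left below it):
  1 left: {6}→1  {7}→1  {8}→1  {9}→1
  2 left: {3,8}→1  {5,7}→1  {6,7}→2  {6,8}→2  {6,9}→2  {7,8}→2  {7,9}→2  {8,9}→2
  3 left: {1,3,8}→1  {3,6,8}→3  {3,7,8}→3  {3,8,9}→3  {5,6,7}→3  {5,7,8}→3  {5,7,9}→3  {6,7,8}→6  {6,7,9}→6  {6,8,9}→6  {7,8,9}→6
  4 left: {0,1,3,8}→1  {1,3,6,8}→4  {1,3,7,8}→4  {1,3,8,9}→4  {3,5,7,8}→6  {3,6,7,8}→12  {3,6,8,9}→12  {3,7,8,9}→12  {5,6,7,8}→12  {5,6,7,9}→12  {5,7,8,9}→12  {6,7,8,9}→24
  5 left: {0,1,3,6,8}→5  {0,1,3,7,8}→5  {0,1,3,8,9}→5  {1,3,5,7,8}→10  {1,3,6,7,8}→20  {1,3,6,8,9}→20  {1,3,7,8,9}→20  {3,5,6,7,8}→30  {3,5,7,8,9}→30  {3,6,7,8,9}→60  {4,5,6,7,9}→12  {5,6,7,8,9}→60
  6 left: {0,1,3,5,7,8}→15  {0,1,3,6,7,8}→30  {0,1,3,6,8,9}→30  {0,1,3,7,8,9}→30  {1,3,5,6,7,8}→60  {1,3,5,7,8,9}→60  {1,3,6,7,8,9}→120  {2,4,5,6,7,9}→12  {3,5,6,7,8,9}→180  {4,5,6,7,8,9}→72
  7 left: {0,1,3,5,6,7,8}→105  {0,1,3,5,7,8,9}→105  {0,1,3,6,7,8,9}→210  {1,3,5,6,7,8,9}→420  {2,4,5,6,7,8,9}→84  {3,4,5,6,7,8,9}→252
  8 left: {0,1,3,5,6,7,8,9}→840  {1,3,4,5,6,7,8,9}→672  {2,3,4,5,6,7,8,9}→336
  placing 0:l first → 1008 extensions
  placing 2:m first → 1512 extensions
total linear extensions = 2520

2520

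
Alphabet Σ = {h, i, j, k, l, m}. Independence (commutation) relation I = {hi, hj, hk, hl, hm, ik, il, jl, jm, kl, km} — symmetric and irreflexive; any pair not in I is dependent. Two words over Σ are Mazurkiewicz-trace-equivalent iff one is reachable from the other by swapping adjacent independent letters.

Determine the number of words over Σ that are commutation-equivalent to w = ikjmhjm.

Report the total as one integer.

0(i) covers ∅
1(k) covers ∅
2(j) covers 0:i, 1:k
3(m) covers 0:i
4(h) covers ∅
5(j) covers 2:j
6(m) covers 3:m
floor of heap: 0:i, 1:k, 4:h
completions by unplaced set U, small U first (add the entries for U minus each lowest piece of U):
  |U|=1: {4}:1  {5}:1  {6}:1
  |U|=2: {2,5}:1  {3,6}:1  {4,5}:2  {4,6}:2  {5,6}:2
  |U|=3: {1,2,5}:1  {2,4,5}:3  {2,5,6}:3  {3,4,6}:3  {3,5,6}:3  {4,5,6}:6
  |U|=4: {1,2,4,5}:4  {1,2,5,6}:4  {2,3,5,6}:6  {2,4,5,6}:12  {3,4,5,6}:12
  |U|=5: {0,2,3,5,6}:6  {1,2,3,5,6}:10  {1,2,4,5,6}:20  {2,3,4,5,6}:30
  start at 0(i): 60
  start at 1(k): 36
  start at 4(h): 16
sum over floor = 112

112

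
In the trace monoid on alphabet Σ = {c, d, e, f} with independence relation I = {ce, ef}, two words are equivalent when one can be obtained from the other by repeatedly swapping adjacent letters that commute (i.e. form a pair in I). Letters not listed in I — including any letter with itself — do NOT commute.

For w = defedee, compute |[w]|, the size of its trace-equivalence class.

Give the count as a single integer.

3

#0=d has no predecessor
#1=e depends on [0:d]
#2=f depends on [0:d]
#3=e depends on [1:e]
#4=d depends on [2:f, 3:e]
#5=e depends on [4:d]
#6=e depends on [5:e]
sources: [0:d]
N(rest) = Σ N(rest − s) over sources s of rest; N(one piece) = 1:
  size 1 → [6]=1
  size 2 → [5,6]=1
  size 3 → [4,5,6]=1
  size 4 → [2,4,5,6]=1  [3,4,5,6]=1
  size 5 → [1,3,4,5,6]=1  [2,3,4,5,6]=2
  first=0(d) contributes 3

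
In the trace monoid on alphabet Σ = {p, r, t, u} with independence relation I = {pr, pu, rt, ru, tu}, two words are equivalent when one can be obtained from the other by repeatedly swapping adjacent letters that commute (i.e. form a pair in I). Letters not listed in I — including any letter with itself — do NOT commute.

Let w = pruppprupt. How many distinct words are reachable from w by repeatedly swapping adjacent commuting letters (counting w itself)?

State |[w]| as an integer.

#0=p has no predecessor
#1=r has no predecessor
#2=u has no predecessor
#3=p depends on [0:p]
#4=p depends on [3:p]
#5=p depends on [4:p]
#6=r depends on [1:r]
#7=u depends on [2:u]
#8=p depends on [5:p]
#9=t depends on [8:p]
sources: [0:p, 1:r, 2:u]
N(rest) = Σ N(rest − s) over sources s of rest; N(one piece) = 1:
  size 1 → [6]=1  [7]=1  [9]=1
  size 2 → [1,6]=1  [2,7]=1  [6,7]=2  [6,9]=2  [7,9]=2  [8,9]=1
  size 3 → [1,6,7]=3  [1,6,9]=3  [2,6,7]=3  [2,7,9]=3  [5,8,9]=1  [6,7,9]=6  [6,8,9]=3  [7,8,9]=3
  size 4 → [1,2,6,7]=6  [1,6,7,9]=12  [1,6,8,9]=6  [2,6,7,9]=12  [2,7,8,9]=6  [4,5,8,9]=1  [5,6,8,9]=4  [5,7,8,9]=4  [6,7,8,9]=12
  size 5 → [1,2,6,7,9]=30  [1,5,6,8,9]=10  [1,6,7,8,9]=30  [2,5,7,8,9]=10  [2,6,7,8,9]=30  [3,4,5,8,9]=1  [4,5,6,8,9]=5  [4,5,7,8,9]=5  [5,6,7,8,9]=20
  size 6 → [0,3,4,5,8,9]=1  [1,2,6,7,8,9]=90  [1,4,5,6,8,9]=15  [1,5,6,7,8,9]=60  [2,4,5,7,8,9]=15  [2,5,6,7,8,9]=60  [3,4,5,6,8,9]=6  [3,4,5,7,8,9]=6  [4,5,6,7,8,9]=30
  size 7 → [0,3,4,5,6,8,9]=7  [0,3,4,5,7,8,9]=7  [1,2,5,6,7,8,9]=210  [1,3,4,5,6,8,9]=21  [1,4,5,6,7,8,9]=105  [2,3,4,5,7,8,9]=21  [2,4,5,6,7,8,9]=105  [3,4,5,6,7,8,9]=42
  size 8 → [0,1,3,4,5,6,8,9]=28  [0,2,3,4,5,7,8,9]=28  [0,3,4,5,6,7,8,9]=56  [1,2,4,5,6,7,8,9]=420  [1,3,4,5,6,7,8,9]=168  [2,3,4,5,6,7,8,9]=168
  first=0(p) contributes 756
  first=1(r) contributes 252
  first=2(u) contributes 252
|[w]| = 1260

1260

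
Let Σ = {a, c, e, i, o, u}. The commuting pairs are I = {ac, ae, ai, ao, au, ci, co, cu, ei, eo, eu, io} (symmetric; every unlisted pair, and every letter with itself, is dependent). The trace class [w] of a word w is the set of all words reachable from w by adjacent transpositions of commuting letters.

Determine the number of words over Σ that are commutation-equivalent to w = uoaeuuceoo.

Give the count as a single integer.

drop 0:u onto floor
drop 1:o onto {0:u}
drop 2:a onto floor
drop 3:e onto floor
drop 4:u onto {1:o}
drop 5:u onto {4:u}
drop 6:c onto {3:e}
drop 7:e onto {6:c}
drop 8:o onto {5:u}
drop 9:o onto {8:o}
ground layer = {0:u, 2:a, 3:e}
drop-orders for the pieces not yet dropped (sum over which currently-grounded one goes next):
  1 to go: {2} 1  {7} 1  {9} 1
  2 to go: {2,7} 2  {2,9} 2  {6,7} 1  {7,9} 2  {8,9} 1
  3 to go: {2,6,7} 3  {2,7,9} 6  {2,8,9} 3  {3,6,7} 1  {5,8,9} 1  {6,7,9} 3  {7,8,9} 3
  4 to go: {2,3,6,7} 4  {2,5,8,9} 4  {2,6,7,9} 12  {2,7,8,9} 12  {3,6,7,9} 4  {4,5,8,9} 1  {5,7,8,9} 4  {6,7,8,9} 6
  5 to go: {1,4,5,8,9} 1  {2,3,6,7,9} 20  {2,4,5,8,9} 5  {2,5,7,8,9} 20  {2,6,7,8,9} 30  {3,6,7,8,9} 10  {4,5,7,8,9} 5  {5,6,7,8,9} 10
  6 to go: {0,1,4,5,8,9} 1  {1,2,4,5,8,9} 6  {1,4,5,7,8,9} 6  {2,3,6,7,8,9} 60  {2,4,5,7,8,9} 30  {2,5,6,7,8,9} 60  {3,5,6,7,8,9} 20  {4,5,6,7,8,9} 15
  7 to go: {0,1,2,4,5,8,9} 7  {0,1,4,5,7,8,9} 7  {1,2,4,5,7,8,9} 42  {1,4,5,6,7,8,9} 21  {2,3,5,6,7,8,9} 140  {2,4,5,6,7,8,9} 105  {3,4,5,6,7,8,9} 35
  8 to go: {0,1,2,4,5,7,8,9} 56  {0,1,4,5,6,7,8,9} 28  {1,2,4,5,6,7,8,9} 168  {1,3,4,5,6,7,8,9} 56  {2,3,4,5,6,7,8,9} 280
  if 0:u drops first: 504 orders
  if 2:a drops first: 84 orders
  if 3:e drops first: 252 orders
heap linearizations: 840

840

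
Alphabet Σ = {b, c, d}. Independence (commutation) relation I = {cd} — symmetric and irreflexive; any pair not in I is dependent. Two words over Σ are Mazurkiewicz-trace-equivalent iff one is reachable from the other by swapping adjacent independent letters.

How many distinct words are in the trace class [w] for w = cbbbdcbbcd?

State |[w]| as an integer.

4

0(c) covers ∅
1(b) covers 0:c
2(b) covers 1:b
3(b) covers 2:b
4(d) covers 3:b
5(c) covers 3:b
6(b) covers 4:d, 5:c
7(b) covers 6:b
8(c) covers 7:b
9(d) covers 7:b
floor of heap: 0:c
completions by unplaced set U, small U first (add the entries for U minus each lowest piece of U):
  |U|=1: {8}:1  {9}:1
  |U|=2: {8,9}:2
  |U|=3: {7,8,9}:2
  |U|=4: {6,7,8,9}:2
  |U|=5: {4,6,7,8,9}:2  {5,6,7,8,9}:2
  |U|=6: {4,5,6,7,8,9}:4
  |U|=7: {3,4,5,6,7,8,9}:4
  |U|=8: {2,3,4,5,6,7,8,9}:4
  start at 0(c): 4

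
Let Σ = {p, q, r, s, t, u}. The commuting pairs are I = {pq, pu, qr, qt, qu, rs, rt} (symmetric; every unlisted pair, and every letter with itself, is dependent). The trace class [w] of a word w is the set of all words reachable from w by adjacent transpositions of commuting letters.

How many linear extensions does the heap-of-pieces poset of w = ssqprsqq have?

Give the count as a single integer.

drop 0:s onto floor
drop 1:s onto {0:s}
drop 2:q onto {1:s}
drop 3:p onto {1:s}
drop 4:r onto {3:p}
drop 5:s onto {2:q, 3:p}
drop 6:q onto {5:s}
drop 7:q onto {6:q}
ground layer = {0:s}
drop-orders for the pieces not yet dropped (sum over which currently-grounded one goes next):
  1 to go: {4} 1  {7} 1
  2 to go: {4,7} 2  {6,7} 1
  3 to go: {4,6,7} 3  {5,6,7} 1
  4 to go: {2,5,6,7} 1  {4,5,6,7} 4
  5 to go: {2,4,5,6,7} 5  {3,4,5,6,7} 4
  6 to go: {2,3,4,5,6,7} 9
  if 0:s drops first: 9 orders

9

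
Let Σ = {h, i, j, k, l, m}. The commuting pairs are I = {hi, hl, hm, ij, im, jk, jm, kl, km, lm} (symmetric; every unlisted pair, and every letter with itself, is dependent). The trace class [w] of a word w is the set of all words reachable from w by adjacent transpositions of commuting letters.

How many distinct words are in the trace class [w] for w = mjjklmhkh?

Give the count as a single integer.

468

#0=m has no predecessor
#1=j has no predecessor
#2=j depends on [1:j]
#3=k has no predecessor
#4=l depends on [2:j]
#5=m depends on [0:m]
#6=h depends on [2:j, 3:k]
#7=k depends on [6:h]
#8=h depends on [7:k]
sources: [0:m, 1:j, 3:k]
N(rest) = Σ N(rest − s) over sources s of rest; N(one piece) = 1:
  size 1 → [4]=1  [5]=1  [8]=1
  size 2 → [0,5]=1  [4,5]=2  [4,8]=2  [5,8]=2  [7,8]=1
  size 3 → [0,4,5]=3  [0,5,8]=3  [4,5,8]=6  [4,7,8]=3  [5,7,8]=3  [6,7,8]=1
  size 4 → [0,4,5,8]=12  [0,5,7,8]=6  [3,6,7,8]=1  [4,5,7,8]=12  [4,6,7,8]=4  [5,6,7,8]=4
  size 5 → [0,4,5,7,8]=30  [0,5,6,7,8]=10  [2,4,6,7,8]=4  [3,4,6,7,8]=5  [3,5,6,7,8]=5  [4,5,6,7,8]=20
  size 6 → [0,3,5,6,7,8]=15  [0,4,5,6,7,8]=60  [1,2,4,6,7,8]=4  [2,3,4,6,7,8]=9  [2,4,5,6,7,8]=24  [3,4,5,6,7,8]=30
  size 7 → [0,2,4,5,6,7,8]=84  [0,3,4,5,6,7,8]=105  [1,2,3,4,6,7,8]=13  [1,2,4,5,6,7,8]=28  [2,3,4,5,6,7,8]=63
  first=0(m) contributes 104
  first=1(j) contributes 252
  first=3(k) contributes 112
|[w]| = 468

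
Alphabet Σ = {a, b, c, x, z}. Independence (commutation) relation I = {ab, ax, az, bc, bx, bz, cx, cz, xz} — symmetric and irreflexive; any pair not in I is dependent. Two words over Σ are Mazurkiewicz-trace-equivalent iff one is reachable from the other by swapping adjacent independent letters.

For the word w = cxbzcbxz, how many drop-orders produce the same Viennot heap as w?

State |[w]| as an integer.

2520

drop 0:c onto floor
drop 1:x onto floor
drop 2:b onto floor
drop 3:z onto floor
drop 4:c onto {0:c}
drop 5:b onto {2:b}
drop 6:x onto {1:x}
drop 7:z onto {3:z}
ground layer = {0:c, 1:x, 2:b, 3:z}
drop-orders for the pieces not yet dropped (sum over which currently-grounded one goes next):
  1 to go: {4} 1  {5} 1  {6} 1  {7} 1
  2 to go: {0,4} 1  {1,6} 1  {2,5} 1  {3,7} 1  {4,5} 2  {4,6} 2  {4,7} 2  {5,6} 2  {5,7} 2  {6,7} 2
  3 to go: {0,4,5} 3  {0,4,6} 3  {0,4,7} 3  {1,4,6} 3  {1,5,6} 3  {1,6,7} 3  {2,4,5} 3  {2,5,6} 3  {2,5,7} 3  {3,4,7} 3  {3,5,7} 3  {3,6,7} 3  {4,5,6} 6  {4,5,7} 6  {4,6,7} 6  {5,6,7} 6
  4 to go: {0,1,4,6} 6  {0,2,4,5} 6  {0,3,4,7} 6  {0,4,5,6} 12  {0,4,5,7} 12  {0,4,6,7} 12  {1,2,5,6} 6  {1,3,6,7} 6  {1,4,5,6} 12  {1,4,6,7} 12  {1,5,6,7} 12  {2,3,5,7} 6  {2,4,5,6} 12  {2,4,5,7} 12  {2,5,6,7} 12  {3,4,5,7} 12  {3,4,6,7} 12  {3,5,6,7} 12  {4,5,6,7} 24
  5 to go: {0,1,4,5,6} 30  {0,1,4,6,7} 30  {0,2,4,5,6} 30  {0,2,4,5,7} 30  {0,3,4,5,7} 30  {0,3,4,6,7} 30  {0,4,5,6,7} 60  {1,2,4,5,6} 30  {1,2,5,6,7} 30  {1,3,4,6,7} 30  {1,3,5,6,7} 30  {1,4,5,6,7} 60  {2,3,4,5,7} 30  {2,3,5,6,7} 30  {2,4,5,6,7} 60  {3,4,5,6,7} 60
  6 to go: {0,1,2,4,5,6} 90  {0,1,3,4,6,7} 90  {0,1,4,5,6,7} 180  {0,2,3,4,5,7} 90  {0,2,4,5,6,7} 180  {0,3,4,5,6,7} 180  {1,2,3,5,6,7} 90  {1,2,4,5,6,7} 180  {1,3,4,5,6,7} 180  {2,3,4,5,6,7} 180
  if 0:c drops first: 630 orders
  if 1:x drops first: 630 orders
  if 2:b drops first: 630 orders
  if 3:z drops first: 630 orders
heap linearizations: 2520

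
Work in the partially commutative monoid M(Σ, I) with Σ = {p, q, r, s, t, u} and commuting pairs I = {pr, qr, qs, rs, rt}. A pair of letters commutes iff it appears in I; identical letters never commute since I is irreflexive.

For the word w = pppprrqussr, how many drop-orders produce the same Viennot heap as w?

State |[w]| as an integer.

0(p) covers ∅
1(p) covers 0:p
2(p) covers 1:p
3(p) covers 2:p
4(r) covers ∅
5(r) covers 4:r
6(q) covers 3:p
7(u) covers 5:r, 6:q
8(s) covers 7:u
9(s) covers 8:s
10(r) covers 7:u
floor of heap: 0:p, 4:r
completions by unplaced set U, small U first (add the entries for U minus each lowest piece of U):
  |U|=1: {9}:1  {10}:1
  |U|=2: {8,9}:1  {9,10}:2
  |U|=3: {8,9,10}:3
  |U|=4: {7,8,9,10}:3
  |U|=5: {5,7,8,9,10}:3  {6,7,8,9,10}:3
  |U|=6: {3,6,7,8,9,10}:3  {4,5,7,8,9,10}:3  {5,6,7,8,9,10}:6
  |U|=7: {2,3,6,7,8,9,10}:3  {3,5,6,7,8,9,10}:9  {4,5,6,7,8,9,10}:9
  |U|=8: {1,2,3,6,7,8,9,10}:3  {2,3,5,6,7,8,9,10}:12  {3,4,5,6,7,8,9,10}:18
  |U|=9: {0,1,2,3,6,7,8,9,10}:3  {1,2,3,5,6,7,8,9,10}:15  {2,3,4,5,6,7,8,9,10}:30
  start at 0(p): 45
  start at 4(r): 18
sum over floor = 63

63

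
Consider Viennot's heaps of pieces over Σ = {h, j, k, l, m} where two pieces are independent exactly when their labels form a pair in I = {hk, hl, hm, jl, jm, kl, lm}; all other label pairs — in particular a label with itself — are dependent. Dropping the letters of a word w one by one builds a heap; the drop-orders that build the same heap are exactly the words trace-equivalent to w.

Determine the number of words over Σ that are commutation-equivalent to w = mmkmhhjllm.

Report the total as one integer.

drop 0:m onto floor
drop 1:m onto {0:m}
drop 2:k onto {1:m}
drop 3:m onto {2:k}
drop 4:h onto floor
drop 5:h onto {4:h}
drop 6:j onto {2:k, 5:h}
drop 7:l onto floor
drop 8:l onto {7:l}
drop 9:m onto {3:m}
ground layer = {0:m, 4:h, 7:l}
drop-orders for the pieces not yet dropped (sum over which currently-grounded one goes next):
  1 to go: {6} 1  {8} 1  {9} 1
  2 to go: {3,9} 1  {5,6} 1  {6,8} 2  {6,9} 2  {7,8} 1  {8,9} 2
  3 to go: {3,6,9} 3  {3,8,9} 3  {4,5,6} 1  {5,6,8} 3  {5,6,9} 3  {6,7,8} 3  {6,8,9} 6  {7,8,9} 3
  4 to go: {2,3,6,9} 3  {3,5,6,9} 6  {3,6,8,9} 12  {3,7,8,9} 6  {4,5,6,8} 4  {4,5,6,9} 4  {5,6,7,8} 6  {5,6,8,9} 12  {6,7,8,9} 12
  5 to go: {1,2,3,6,9} 3  {2,3,5,6,9} 9  {2,3,6,8,9} 15  {3,4,5,6,9} 10  {3,5,6,8,9} 30  {3,6,7,8,9} 30  {4,5,6,7,8} 10  {4,5,6,8,9} 20  {5,6,7,8,9} 30
  6 to go: {0,1,2,3,6,9} 3  {1,2,3,5,6,9} 12  {1,2,3,6,8,9} 18  {2,3,4,5,6,9} 19  {2,3,5,6,8,9} 54  {2,3,6,7,8,9} 45  {3,4,5,6,8,9} 60  {3,5,6,7,8,9} 90  {4,5,6,7,8,9} 60
  7 to go: {0,1,2,3,5,6,9} 15  {0,1,2,3,6,8,9} 21  {1,2,3,4,5,6,9} 31  {1,2,3,5,6,8,9} 84  {1,2,3,6,7,8,9} 63  {2,3,4,5,6,8,9} 133  {2,3,5,6,7,8,9} 189  {3,4,5,6,7,8,9} 210
  8 to go: {0,1,2,3,4,5,6,9} 46  {0,1,2,3,5,6,8,9} 120  {0,1,2,3,6,7,8,9} 84  {1,2,3,4,5,6,8,9} 248  {1,2,3,5,6,7,8,9} 336  {2,3,4,5,6,7,8,9} 532
  if 0:m drops first: 1116 orders
  if 4:h drops first: 540 orders
  if 7:l drops first: 414 orders
heap linearizations: 2070

2070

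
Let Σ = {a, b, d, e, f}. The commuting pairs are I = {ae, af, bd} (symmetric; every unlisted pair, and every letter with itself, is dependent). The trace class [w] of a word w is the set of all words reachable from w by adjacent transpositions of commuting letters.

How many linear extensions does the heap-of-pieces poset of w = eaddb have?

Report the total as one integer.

drop 0:e onto floor
drop 1:a onto floor
drop 2:d onto {0:e, 1:a}
drop 3:d onto {2:d}
drop 4:b onto {0:e, 1:a}
ground layer = {0:e, 1:a}
drop-orders for the pieces not yet dropped (sum over which currently-grounded one goes next):
  1 to go: {3} 1  {4} 1
  2 to go: {2,3} 1  {3,4} 2
  3 to go: {2,3,4} 3
  if 0:e drops first: 3 orders
  if 1:a drops first: 3 orders
heap linearizations: 6

6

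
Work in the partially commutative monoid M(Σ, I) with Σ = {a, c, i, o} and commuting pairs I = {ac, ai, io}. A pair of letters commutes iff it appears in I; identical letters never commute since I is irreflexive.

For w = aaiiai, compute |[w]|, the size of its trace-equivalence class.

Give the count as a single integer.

20

0(a) covers ∅
1(a) covers 0:a
2(i) covers ∅
3(i) covers 2:i
4(a) covers 1:a
5(i) covers 3:i
floor of heap: 0:a, 2:i
completions by unplaced set U, small U first (add the entries for U minus each lowest piece of U):
  |U|=1: {4}:1  {5}:1
  |U|=2: {1,4}:1  {3,5}:1  {4,5}:2
  |U|=3: {0,1,4}:1  {1,4,5}:3  {2,3,5}:1  {3,4,5}:3
  |U|=4: {0,1,4,5}:4  {1,3,4,5}:6  {2,3,4,5}:4
  start at 0(a): 10
  start at 2(i): 10
sum over floor = 20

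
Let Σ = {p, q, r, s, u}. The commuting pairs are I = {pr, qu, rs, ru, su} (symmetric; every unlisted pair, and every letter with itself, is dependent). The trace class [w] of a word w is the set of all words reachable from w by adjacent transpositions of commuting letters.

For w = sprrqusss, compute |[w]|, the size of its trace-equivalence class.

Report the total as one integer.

34

0(s) covers ∅
1(p) covers 0:s
2(r) covers ∅
3(r) covers 2:r
4(q) covers 1:p, 3:r
5(u) covers 1:p
6(s) covers 4:q
7(s) covers 6:s
8(s) covers 7:s
floor of heap: 0:s, 2:r
completions by unplaced set U, small U first (add the entries for U minus each lowest piece of U):
  |U|=1: {5}:1  {8}:1
  |U|=2: {5,8}:2  {7,8}:1
  |U|=3: {5,7,8}:3  {6,7,8}:1
  |U|=4: {4,6,7,8}:1  {5,6,7,8}:4
  |U|=5: {3,4,6,7,8}:1  {4,5,6,7,8}:5
  |U|=6: {1,4,5,6,7,8}:5  {2,3,4,6,7,8}:1  {3,4,5,6,7,8}:6
  |U|=7: {0,1,4,5,6,7,8}:5  {1,3,4,5,6,7,8}:11  {2,3,4,5,6,7,8}:7
  start at 0(s): 18
  start at 2(r): 16
sum over floor = 34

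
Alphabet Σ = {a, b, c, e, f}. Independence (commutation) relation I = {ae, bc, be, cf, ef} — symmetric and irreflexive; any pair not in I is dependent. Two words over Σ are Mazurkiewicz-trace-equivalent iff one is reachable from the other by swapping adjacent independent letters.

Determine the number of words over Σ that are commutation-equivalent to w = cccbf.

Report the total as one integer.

10

0(c) covers ∅
1(c) covers 0:c
2(c) covers 1:c
3(b) covers ∅
4(f) covers 3:b
floor of heap: 0:c, 3:b
completions by unplaced set U, small U first (add the entries for U minus each lowest piece of U):
  |U|=1: {2}:1  {4}:1
  |U|=2: {1,2}:1  {2,4}:2  {3,4}:1
  |U|=3: {0,1,2}:1  {1,2,4}:3  {2,3,4}:3
  start at 0(c): 6
  start at 3(b): 4
sum over floor = 10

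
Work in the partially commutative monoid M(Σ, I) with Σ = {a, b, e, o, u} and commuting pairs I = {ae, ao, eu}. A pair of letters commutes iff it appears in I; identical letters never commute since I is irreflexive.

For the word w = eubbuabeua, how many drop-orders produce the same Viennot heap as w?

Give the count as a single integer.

piece 0:e — minimal
piece 1:u — minimal
piece 2:b rests on {0:e, 1:u}
piece 3:b rests on {2:b}
piece 4:u rests on {3:b}
piece 5:a rests on {4:u}
piece 6:b rests on {5:a}
piece 7:e rests on {6:b}
piece 8:u rests on {6:b}
piece 9:a rests on {8:u}
minimal pieces: {0:e, 1:u}
ways to finish when only these pieces remain (= sum over removing one remaining piece with nothing left below it):
  1 left: {7}→1  {9}→1
  2 left: {7,9}→2  {8,9}→1
  3 left: {7,8,9}→3
  4 left: {6,7,8,9}→3
  5 left: {5,6,7,8,9}→3
  6 left: {4,5,6,7,8,9}→3
  7 left: {3,4,5,6,7,8,9}→3
  8 left: {2,3,4,5,6,7,8,9}→3
  placing 0:e first → 3 extensions
  placing 1:u first → 3 extensions
total linear extensions = 6

6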